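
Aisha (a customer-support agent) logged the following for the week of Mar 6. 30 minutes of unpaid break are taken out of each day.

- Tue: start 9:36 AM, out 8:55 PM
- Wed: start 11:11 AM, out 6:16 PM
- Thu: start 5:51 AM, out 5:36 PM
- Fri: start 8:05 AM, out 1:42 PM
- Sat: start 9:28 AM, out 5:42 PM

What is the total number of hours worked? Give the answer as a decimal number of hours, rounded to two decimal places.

Tue: 9:36 AM–8:55 PM = 11 h 19 min; less 30 min break → 10 h 49 min
Wed: 11:11 AM–6:16 PM = 7 h 5 min; less 30 min break → 6 h 35 min
Thu: 5:51 AM–5:36 PM = 11 h 45 min; less 30 min break → 11 h 15 min
Fri: 8:05 AM–1:42 PM = 5 h 37 min; less 30 min break → 5 h 7 min
Sat: 9:28 AM–5:42 PM = 8 h 14 min; less 30 min break → 7 h 44 min
Total: 10 h 49 min + 6 h 35 min + 11 h 15 min + 5 h 7 min + 7 h 44 min = 41 h 30 min.

41.50 hours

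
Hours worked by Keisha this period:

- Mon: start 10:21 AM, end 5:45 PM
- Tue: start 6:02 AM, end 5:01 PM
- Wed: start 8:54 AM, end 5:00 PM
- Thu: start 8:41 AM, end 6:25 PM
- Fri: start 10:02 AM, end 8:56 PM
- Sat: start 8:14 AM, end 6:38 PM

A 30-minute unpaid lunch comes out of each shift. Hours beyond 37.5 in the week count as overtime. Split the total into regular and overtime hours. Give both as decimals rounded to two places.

Regular 37.50 hours, overtime 17.02 hours

Mon: 10:21 AM–5:45 PM = 7 h 24 min; less 30 min break → 6 h 54 min
Tue: 6:02 AM–5:01 PM = 10 h 59 min; less 30 min break → 10 h 29 min
Wed: 8:54 AM–5:00 PM = 8 h 6 min; less 30 min break → 7 h 36 min
Thu: 8:41 AM–6:25 PM = 9 h 44 min; less 30 min break → 9 h 14 min
Fri: 10:02 AM–8:56 PM = 10 h 54 min; less 30 min break → 10 h 24 min
Sat: 8:14 AM–6:38 PM = 10 h 24 min; less 30 min break → 9 h 54 min
Total worked: 54 h 31 min = 54.52 h.
Threshold 37.5 h → overtime 17 h 1 min, regular 37 h 30 min.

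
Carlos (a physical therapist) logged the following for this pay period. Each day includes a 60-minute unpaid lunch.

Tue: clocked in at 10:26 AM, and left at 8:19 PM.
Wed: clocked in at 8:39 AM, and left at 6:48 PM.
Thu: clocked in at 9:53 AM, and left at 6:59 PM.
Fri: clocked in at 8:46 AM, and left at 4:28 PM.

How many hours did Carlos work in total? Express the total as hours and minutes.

Tue: 10:26 AM–8:19 PM = 9 h 53 min; less 60 min break → 8 h 53 min
Wed: 8:39 AM–6:48 PM = 10 h 9 min; less 60 min break → 9 h 9 min
Thu: 9:53 AM–6:59 PM = 9 h 6 min; less 60 min break → 8 h 6 min
Fri: 8:46 AM–4:28 PM = 7 h 42 min; less 60 min break → 6 h 42 min
Total: 8 h 53 min + 9 h 9 min + 8 h 6 min + 6 h 42 min = 32 h 50 min.

32 h 50 min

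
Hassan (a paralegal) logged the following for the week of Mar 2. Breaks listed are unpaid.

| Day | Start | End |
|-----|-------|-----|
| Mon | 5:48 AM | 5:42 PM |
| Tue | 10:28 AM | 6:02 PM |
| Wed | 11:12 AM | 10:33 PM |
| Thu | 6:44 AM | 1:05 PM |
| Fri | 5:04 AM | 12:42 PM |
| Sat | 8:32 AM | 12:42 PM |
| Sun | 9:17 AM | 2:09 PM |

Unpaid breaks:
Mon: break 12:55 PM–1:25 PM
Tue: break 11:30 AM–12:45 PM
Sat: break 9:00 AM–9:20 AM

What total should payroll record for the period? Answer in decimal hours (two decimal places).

51.75 hours

Mon: 5:48 AM–5:42 PM = 11 h 54 min; less 30 min break → 11 h 24 min
Tue: 10:28 AM–6:02 PM = 7 h 34 min; less 75 min break → 6 h 19 min
Wed: 11:12 AM–10:33 PM = 11 h 21 min
Thu: 6:44 AM–1:05 PM = 6 h 21 min
Fri: 5:04 AM–12:42 PM = 7 h 38 min
Sat: 8:32 AM–12:42 PM = 4 h 10 min; less 20 min break → 3 h 50 min
Sun: 9:17 AM–2:09 PM = 4 h 52 min
Total: 11 h 24 min + 6 h 19 min + 11 h 21 min + 6 h 21 min + 7 h 38 min + 3 h 50 min + 4 h 52 min = 51 h 45 min.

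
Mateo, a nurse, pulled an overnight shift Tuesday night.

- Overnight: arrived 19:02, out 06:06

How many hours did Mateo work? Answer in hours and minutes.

Overnight: 19:02 → midnight = 4 h 58 min; midnight → 06:06 = 6 h 6 min; span 11 h 4 min

11 h 4 min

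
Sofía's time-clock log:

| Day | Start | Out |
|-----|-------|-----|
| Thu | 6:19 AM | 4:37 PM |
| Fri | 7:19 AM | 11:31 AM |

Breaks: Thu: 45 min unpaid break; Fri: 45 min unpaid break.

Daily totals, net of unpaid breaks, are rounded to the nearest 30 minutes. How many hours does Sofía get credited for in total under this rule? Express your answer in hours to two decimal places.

13.00 hours

Thu: 6:19 AM–4:37 PM = 10 h 18 min − 45 min = 9 h 33 min → rounds to 9 h 30 min
Fri: 7:19 AM–11:31 AM = 4 h 12 min − 45 min = 3 h 27 min → rounds to 3 h 30 min
Total credited: 13 h 0 min.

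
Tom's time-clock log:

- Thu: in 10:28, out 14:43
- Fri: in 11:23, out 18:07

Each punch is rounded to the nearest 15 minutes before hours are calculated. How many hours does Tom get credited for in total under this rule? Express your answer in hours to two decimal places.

10.75 hours

Thu: in 10:28→10:30, out 14:43→14:45; 4 h 15 min
Fri: in 11:23→11:30, out 18:07→18:00; 6 h 30 min
Total credited: 10 h 45 min.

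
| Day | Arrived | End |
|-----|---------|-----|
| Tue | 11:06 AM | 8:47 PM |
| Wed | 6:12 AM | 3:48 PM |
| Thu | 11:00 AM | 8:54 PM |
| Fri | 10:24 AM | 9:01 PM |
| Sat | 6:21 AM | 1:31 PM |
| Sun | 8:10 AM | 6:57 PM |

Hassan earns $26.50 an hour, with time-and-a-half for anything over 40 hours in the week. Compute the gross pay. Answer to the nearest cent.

$1765.56

Tue: 11:06 AM–8:47 PM = 9 h 41 min
Wed: 6:12 AM–3:48 PM = 9 h 36 min
Thu: 11:00 AM–8:54 PM = 9 h 54 min
Fri: 10:24 AM–9:01 PM = 10 h 37 min
Sat: 6:21 AM–1:31 PM = 7 h 10 min
Sun: 8:10 AM–6:57 PM = 10 h 47 min
Total worked: 57 h 45 min = 3465 min.
Regular 40 h 0 min = 2400 min at $26.50/h; overtime 17 h 45 min = 1065 min at $39.75/h.
Pay = (2400 × $26.50 + 1065 × $39.75) ÷ 60 = $1765.56.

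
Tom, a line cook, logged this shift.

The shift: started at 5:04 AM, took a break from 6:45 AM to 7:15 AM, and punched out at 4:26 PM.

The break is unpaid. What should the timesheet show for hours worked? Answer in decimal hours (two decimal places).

10.87 hours

The shift: 5:04 AM–4:26 PM = 11 h 22 min; less 30 min break → 10 h 52 min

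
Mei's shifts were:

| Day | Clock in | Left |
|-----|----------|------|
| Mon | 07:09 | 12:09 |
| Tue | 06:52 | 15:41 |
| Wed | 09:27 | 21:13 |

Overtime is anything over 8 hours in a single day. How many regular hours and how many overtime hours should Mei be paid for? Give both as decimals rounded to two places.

Regular 21.00 hours, overtime 4.58 hours

Mon: 07:09–12:09 = 5 h 0 min
Tue: 06:52–15:41 = 8 h 49 min
Wed: 09:27–21:13 = 11 h 46 min
Mon reg 5 h 0 min / OT 0 h 0 min; Tue reg 8 h 0 min / OT 0 h 49 min; Wed reg 8 h 0 min / OT 3 h 46 min.
Totals: regular 21 h 0 min, overtime 4 h 35 min.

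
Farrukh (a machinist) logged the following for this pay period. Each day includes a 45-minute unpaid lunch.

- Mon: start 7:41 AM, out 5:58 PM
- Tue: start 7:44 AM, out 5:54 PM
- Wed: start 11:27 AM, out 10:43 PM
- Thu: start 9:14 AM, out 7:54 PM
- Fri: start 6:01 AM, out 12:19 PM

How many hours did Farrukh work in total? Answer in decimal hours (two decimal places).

44.93 hours

Mon: 7:41 AM–5:58 PM = 10 h 17 min; less 45 min break → 9 h 32 min
Tue: 7:44 AM–5:54 PM = 10 h 10 min; less 45 min break → 9 h 25 min
Wed: 11:27 AM–10:43 PM = 11 h 16 min; less 45 min break → 10 h 31 min
Thu: 9:14 AM–7:54 PM = 10 h 40 min; less 45 min break → 9 h 55 min
Fri: 6:01 AM–12:19 PM = 6 h 18 min; less 45 min break → 5 h 33 min
Total: 9 h 32 min + 9 h 25 min + 10 h 31 min + 9 h 55 min + 5 h 33 min = 44 h 56 min.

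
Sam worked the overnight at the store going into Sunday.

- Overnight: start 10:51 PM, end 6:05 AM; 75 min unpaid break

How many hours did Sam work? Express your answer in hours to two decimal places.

Overnight: 10:51 PM → midnight = 1 h 9 min; midnight → 6:05 AM = 6 h 5 min; span 7 h 14 min; less 75 min break → 5 h 59 min

5.98 hours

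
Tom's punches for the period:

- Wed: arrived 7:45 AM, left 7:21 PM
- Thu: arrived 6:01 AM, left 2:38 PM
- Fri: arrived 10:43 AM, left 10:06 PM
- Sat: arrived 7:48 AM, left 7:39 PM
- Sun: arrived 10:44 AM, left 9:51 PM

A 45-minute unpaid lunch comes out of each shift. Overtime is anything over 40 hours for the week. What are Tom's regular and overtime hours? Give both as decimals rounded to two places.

Wed: 7:45 AM–7:21 PM = 11 h 36 min; less 45 min break → 10 h 51 min
Thu: 6:01 AM–2:38 PM = 8 h 37 min; less 45 min break → 7 h 52 min
Fri: 10:43 AM–10:06 PM = 11 h 23 min; less 45 min break → 10 h 38 min
Sat: 7:48 AM–7:39 PM = 11 h 51 min; less 45 min break → 11 h 6 min
Sun: 10:44 AM–9:51 PM = 11 h 7 min; less 45 min break → 10 h 22 min
Total worked: 50 h 49 min = 50.82 h.
Threshold 40 h → overtime 10 h 49 min, regular 40 h 0 min.

Regular 40.00 hours, overtime 10.82 hours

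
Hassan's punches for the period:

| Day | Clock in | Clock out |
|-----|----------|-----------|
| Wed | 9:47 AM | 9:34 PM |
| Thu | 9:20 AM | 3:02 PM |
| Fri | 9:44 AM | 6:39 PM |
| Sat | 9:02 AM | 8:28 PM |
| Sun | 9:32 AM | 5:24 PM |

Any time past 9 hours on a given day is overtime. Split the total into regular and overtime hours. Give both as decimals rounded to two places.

Regular 40.48 hours, overtime 5.22 hours

Wed: 9:47 AM–9:34 PM = 11 h 47 min
Thu: 9:20 AM–3:02 PM = 5 h 42 min
Fri: 9:44 AM–6:39 PM = 8 h 55 min
Sat: 9:02 AM–8:28 PM = 11 h 26 min
Sun: 9:32 AM–5:24 PM = 7 h 52 min
Wed reg 9 h 0 min / OT 2 h 47 min; Thu reg 5 h 42 min / OT 0 h 0 min; Fri reg 8 h 55 min / OT 0 h 0 min; Sat reg 9 h 0 min / OT 2 h 26 min; Sun reg 7 h 52 min / OT 0 h 0 min.
Totals: regular 40 h 29 min, overtime 5 h 13 min.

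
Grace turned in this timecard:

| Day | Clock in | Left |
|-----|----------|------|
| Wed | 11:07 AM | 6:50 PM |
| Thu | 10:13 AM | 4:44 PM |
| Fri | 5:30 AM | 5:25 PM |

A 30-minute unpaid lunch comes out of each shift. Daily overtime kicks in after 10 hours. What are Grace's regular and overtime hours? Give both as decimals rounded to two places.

Wed: 11:07 AM–6:50 PM = 7 h 43 min; less 30 min break → 7 h 13 min
Thu: 10:13 AM–4:44 PM = 6 h 31 min; less 30 min break → 6 h 1 min
Fri: 5:30 AM–5:25 PM = 11 h 55 min; less 30 min break → 11 h 25 min
Wed reg 7 h 13 min / OT 0 h 0 min; Thu reg 6 h 1 min / OT 0 h 0 min; Fri reg 10 h 0 min / OT 1 h 25 min.
Totals: regular 23 h 14 min, overtime 1 h 25 min.

Regular 23.23 hours, overtime 1.42 hours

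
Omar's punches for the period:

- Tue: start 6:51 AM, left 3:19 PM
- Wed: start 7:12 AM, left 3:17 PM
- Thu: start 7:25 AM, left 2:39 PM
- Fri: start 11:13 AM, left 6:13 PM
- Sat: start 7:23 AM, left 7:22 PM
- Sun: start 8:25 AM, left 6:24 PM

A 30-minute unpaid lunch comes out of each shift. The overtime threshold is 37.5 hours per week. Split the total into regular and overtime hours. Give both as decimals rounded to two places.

Tue: 6:51 AM–3:19 PM = 8 h 28 min; less 30 min break → 7 h 58 min
Wed: 7:12 AM–3:17 PM = 8 h 5 min; less 30 min break → 7 h 35 min
Thu: 7:25 AM–2:39 PM = 7 h 14 min; less 30 min break → 6 h 44 min
Fri: 11:13 AM–6:13 PM = 7 h 0 min; less 30 min break → 6 h 30 min
Sat: 7:23 AM–7:22 PM = 11 h 59 min; less 30 min break → 11 h 29 min
Sun: 8:25 AM–6:24 PM = 9 h 59 min; less 30 min break → 9 h 29 min
Total worked: 49 h 45 min = 49.75 h.
Threshold 37.5 h → overtime 12 h 15 min, regular 37 h 30 min.

Regular 37.50 hours, overtime 12.25 hours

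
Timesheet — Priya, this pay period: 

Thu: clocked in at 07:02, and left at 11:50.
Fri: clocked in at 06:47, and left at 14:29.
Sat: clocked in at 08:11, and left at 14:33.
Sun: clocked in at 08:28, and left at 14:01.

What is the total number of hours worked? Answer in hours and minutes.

Thu: 07:02–11:50 = 4 h 48 min
Fri: 06:47–14:29 = 7 h 42 min
Sat: 08:11–14:33 = 6 h 22 min
Sun: 08:28–14:01 = 5 h 33 min
Total: 4 h 48 min + 7 h 42 min + 6 h 22 min + 5 h 33 min = 24 h 25 min.

24 h 25 min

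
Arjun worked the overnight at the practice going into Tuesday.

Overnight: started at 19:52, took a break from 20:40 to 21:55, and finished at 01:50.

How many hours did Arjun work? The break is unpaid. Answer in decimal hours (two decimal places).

4.72 hours

Overnight: 19:52 → midnight = 4 h 8 min; midnight → 01:50 = 1 h 50 min; span 5 h 58 min; less 75 min break → 4 h 43 min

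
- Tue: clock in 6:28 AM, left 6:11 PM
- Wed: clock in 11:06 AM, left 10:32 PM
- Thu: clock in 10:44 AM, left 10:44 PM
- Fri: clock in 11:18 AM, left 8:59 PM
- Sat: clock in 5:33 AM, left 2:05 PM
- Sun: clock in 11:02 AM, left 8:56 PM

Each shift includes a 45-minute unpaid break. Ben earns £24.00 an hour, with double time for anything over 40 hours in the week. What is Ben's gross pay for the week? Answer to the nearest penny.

£1860.80

Tue: 6:28 AM–6:11 PM = 11 h 43 min; less 45 min break → 10 h 58 min
Wed: 11:06 AM–10:32 PM = 11 h 26 min; less 45 min break → 10 h 41 min
Thu: 10:44 AM–10:44 PM = 12 h 0 min; less 45 min break → 11 h 15 min
Fri: 11:18 AM–8:59 PM = 9 h 41 min; less 45 min break → 8 h 56 min
Sat: 5:33 AM–2:05 PM = 8 h 32 min; less 45 min break → 7 h 47 min
Sun: 11:02 AM–8:56 PM = 9 h 54 min; less 45 min break → 9 h 9 min
Total worked: 58 h 46 min = 3526 min.
Regular 40 h 0 min = 2400 min at £24.00/h; overtime 18 h 46 min = 1126 min at £48.00/h.
Pay = (2400 × £24.00 + 1126 × £48.00) ÷ 60 = £1860.80.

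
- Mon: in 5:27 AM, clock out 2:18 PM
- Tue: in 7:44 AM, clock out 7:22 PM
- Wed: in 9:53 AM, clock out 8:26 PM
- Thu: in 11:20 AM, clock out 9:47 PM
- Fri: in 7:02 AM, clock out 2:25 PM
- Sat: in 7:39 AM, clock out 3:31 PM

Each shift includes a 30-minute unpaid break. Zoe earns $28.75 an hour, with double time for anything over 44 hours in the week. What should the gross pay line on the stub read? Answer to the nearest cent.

Mon: 5:27 AM–2:18 PM = 8 h 51 min; less 30 min break → 8 h 21 min
Tue: 7:44 AM–7:22 PM = 11 h 38 min; less 30 min break → 11 h 8 min
Wed: 9:53 AM–8:26 PM = 10 h 33 min; less 30 min break → 10 h 3 min
Thu: 11:20 AM–9:47 PM = 10 h 27 min; less 30 min break → 9 h 57 min
Fri: 7:02 AM–2:25 PM = 7 h 23 min; less 30 min break → 6 h 53 min
Sat: 7:39 AM–3:31 PM = 7 h 52 min; less 30 min break → 7 h 22 min
Total worked: 53 h 44 min = 3224 min.
Regular 44 h 0 min = 2640 min at $28.75/h; overtime 9 h 44 min = 584 min at $57.50/h.
Pay = (2640 × $28.75 + 584 × $57.50) ÷ 60 = $1824.67.

$1824.67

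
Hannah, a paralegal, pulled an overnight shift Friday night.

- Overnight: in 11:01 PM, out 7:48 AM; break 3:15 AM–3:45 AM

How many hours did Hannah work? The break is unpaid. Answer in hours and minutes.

8 h 17 min

Overnight: 11:01 PM → midnight = 0 h 59 min; midnight → 7:48 AM = 7 h 48 min; span 8 h 47 min; less 30 min break → 8 h 17 min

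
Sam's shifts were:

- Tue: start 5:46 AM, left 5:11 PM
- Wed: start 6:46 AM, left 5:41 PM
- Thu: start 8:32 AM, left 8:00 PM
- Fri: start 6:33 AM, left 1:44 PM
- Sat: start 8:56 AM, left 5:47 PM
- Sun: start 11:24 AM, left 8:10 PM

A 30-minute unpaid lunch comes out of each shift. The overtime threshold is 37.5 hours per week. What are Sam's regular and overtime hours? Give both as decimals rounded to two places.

Regular 37.50 hours, overtime 18.10 hours

Tue: 5:46 AM–5:11 PM = 11 h 25 min; less 30 min break → 10 h 55 min
Wed: 6:46 AM–5:41 PM = 10 h 55 min; less 30 min break → 10 h 25 min
Thu: 8:32 AM–8:00 PM = 11 h 28 min; less 30 min break → 10 h 58 min
Fri: 6:33 AM–1:44 PM = 7 h 11 min; less 30 min break → 6 h 41 min
Sat: 8:56 AM–5:47 PM = 8 h 51 min; less 30 min break → 8 h 21 min
Sun: 11:24 AM–8:10 PM = 8 h 46 min; less 30 min break → 8 h 16 min
Total worked: 55 h 36 min = 55.60 h.
Threshold 37.5 h → overtime 18 h 6 min, regular 37 h 30 min.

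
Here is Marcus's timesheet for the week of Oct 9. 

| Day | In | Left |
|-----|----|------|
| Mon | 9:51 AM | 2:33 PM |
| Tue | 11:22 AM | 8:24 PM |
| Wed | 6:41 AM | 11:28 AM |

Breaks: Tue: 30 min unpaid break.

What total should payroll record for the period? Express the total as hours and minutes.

18 h 1 min

Mon: 9:51 AM–2:33 PM = 4 h 42 min
Tue: 11:22 AM–8:24 PM = 9 h 2 min; less 30 min break → 8 h 32 min
Wed: 6:41 AM–11:28 AM = 4 h 47 min
Total: 4 h 42 min + 8 h 32 min + 4 h 47 min = 18 h 1 min.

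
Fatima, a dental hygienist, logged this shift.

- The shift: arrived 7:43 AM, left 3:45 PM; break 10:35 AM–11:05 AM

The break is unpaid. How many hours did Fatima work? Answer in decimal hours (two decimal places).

The shift: 7:43 AM–3:45 PM = 8 h 2 min; less 30 min break → 7 h 32 min

7.53 hours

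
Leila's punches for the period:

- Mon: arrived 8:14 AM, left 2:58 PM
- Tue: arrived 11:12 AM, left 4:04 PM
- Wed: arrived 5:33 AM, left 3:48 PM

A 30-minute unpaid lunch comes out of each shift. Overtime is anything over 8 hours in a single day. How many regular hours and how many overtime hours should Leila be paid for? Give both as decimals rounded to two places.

Mon: 8:14 AM–2:58 PM = 6 h 44 min; less 30 min break → 6 h 14 min
Tue: 11:12 AM–4:04 PM = 4 h 52 min; less 30 min break → 4 h 22 min
Wed: 5:33 AM–3:48 PM = 10 h 15 min; less 30 min break → 9 h 45 min
Mon reg 6 h 14 min / OT 0 h 0 min; Tue reg 4 h 22 min / OT 0 h 0 min; Wed reg 8 h 0 min / OT 1 h 45 min.
Totals: regular 18 h 36 min, overtime 1 h 45 min.

Regular 18.60 hours, overtime 1.75 hours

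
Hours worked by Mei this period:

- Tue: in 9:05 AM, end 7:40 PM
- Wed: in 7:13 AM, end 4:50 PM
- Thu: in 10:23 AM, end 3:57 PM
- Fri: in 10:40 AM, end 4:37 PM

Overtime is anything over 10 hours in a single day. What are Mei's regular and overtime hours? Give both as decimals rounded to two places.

Regular 31.13 hours, overtime 0.58 hours

Tue: 9:05 AM–7:40 PM = 10 h 35 min
Wed: 7:13 AM–4:50 PM = 9 h 37 min
Thu: 10:23 AM–3:57 PM = 5 h 34 min
Fri: 10:40 AM–4:37 PM = 5 h 57 min
Tue reg 10 h 0 min / OT 0 h 35 min; Wed reg 9 h 37 min / OT 0 h 0 min; Thu reg 5 h 34 min / OT 0 h 0 min; Fri reg 5 h 57 min / OT 0 h 0 min.
Totals: regular 31 h 8 min, overtime 0 h 35 min.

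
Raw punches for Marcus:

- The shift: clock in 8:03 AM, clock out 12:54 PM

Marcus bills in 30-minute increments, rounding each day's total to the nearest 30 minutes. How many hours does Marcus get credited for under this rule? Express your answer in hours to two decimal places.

The shift: 8:03 AM–12:54 PM = 4 h 51 min → rounds to 5 h 0 min

5.00 hours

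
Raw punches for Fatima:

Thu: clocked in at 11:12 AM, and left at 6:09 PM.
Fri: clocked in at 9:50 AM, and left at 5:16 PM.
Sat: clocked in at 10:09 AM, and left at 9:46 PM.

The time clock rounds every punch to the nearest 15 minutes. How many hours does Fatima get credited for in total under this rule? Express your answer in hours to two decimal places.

Thu: in 11:12 AM→11:15 AM, out 6:09 PM→6:15 PM; 7 h 0 min
Fri: in 9:50 AM→9:45 AM, out 5:16 PM→5:15 PM; 7 h 30 min
Sat: in 10:09 AM→10:15 AM, out 9:46 PM→9:45 PM; 11 h 30 min
Total credited: 26 h 0 min.

26.00 hours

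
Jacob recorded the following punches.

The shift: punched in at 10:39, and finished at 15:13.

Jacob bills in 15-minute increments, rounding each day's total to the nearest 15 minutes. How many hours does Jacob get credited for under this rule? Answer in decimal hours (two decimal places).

4.50 hours

The shift: 10:39–15:13 = 4 h 34 min → rounds to 4 h 30 min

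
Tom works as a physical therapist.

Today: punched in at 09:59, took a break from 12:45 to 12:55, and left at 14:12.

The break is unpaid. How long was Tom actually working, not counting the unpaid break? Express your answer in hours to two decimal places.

Today: 09:59–14:12 = 4 h 13 min; less 10 min break → 4 h 3 min

4.05 hours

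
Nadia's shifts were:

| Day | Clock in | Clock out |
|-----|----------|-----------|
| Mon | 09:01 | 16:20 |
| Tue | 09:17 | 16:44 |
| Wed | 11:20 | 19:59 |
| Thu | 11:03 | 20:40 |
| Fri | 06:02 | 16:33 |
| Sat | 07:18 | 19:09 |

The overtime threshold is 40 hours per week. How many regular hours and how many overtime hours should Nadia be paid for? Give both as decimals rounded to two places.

Regular 40.00 hours, overtime 15.40 hours

Mon: 09:01–16:20 = 7 h 19 min
Tue: 09:17–16:44 = 7 h 27 min
Wed: 11:20–19:59 = 8 h 39 min
Thu: 11:03–20:40 = 9 h 37 min
Fri: 06:02–16:33 = 10 h 31 min
Sat: 07:18–19:09 = 11 h 51 min
Total worked: 55 h 24 min = 55.40 h.
Threshold 40 h → overtime 15 h 24 min, regular 40 h 0 min.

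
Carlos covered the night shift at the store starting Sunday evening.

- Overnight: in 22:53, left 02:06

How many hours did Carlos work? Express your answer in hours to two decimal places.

Overnight: 22:53 → midnight = 1 h 7 min; midnight → 02:06 = 2 h 6 min; span 3 h 13 min

3.22 hours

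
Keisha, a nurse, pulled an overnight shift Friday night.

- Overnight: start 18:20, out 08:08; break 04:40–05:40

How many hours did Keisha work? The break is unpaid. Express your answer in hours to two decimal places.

Overnight: 18:20 → midnight = 5 h 40 min; midnight → 08:08 = 8 h 8 min; span 13 h 48 min; less 60 min break → 12 h 48 min

12.80 hours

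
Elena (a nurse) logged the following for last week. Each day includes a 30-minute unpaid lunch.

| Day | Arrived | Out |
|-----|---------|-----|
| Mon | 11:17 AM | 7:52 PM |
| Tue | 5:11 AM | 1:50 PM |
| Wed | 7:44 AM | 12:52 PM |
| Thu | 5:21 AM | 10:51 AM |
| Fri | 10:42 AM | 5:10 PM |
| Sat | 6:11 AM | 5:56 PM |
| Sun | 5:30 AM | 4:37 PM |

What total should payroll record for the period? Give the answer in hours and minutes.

Mon: 11:17 AM–7:52 PM = 8 h 35 min; less 30 min break → 8 h 5 min
Tue: 5:11 AM–1:50 PM = 8 h 39 min; less 30 min break → 8 h 9 min
Wed: 7:44 AM–12:52 PM = 5 h 8 min; less 30 min break → 4 h 38 min
Thu: 5:21 AM–10:51 AM = 5 h 30 min; less 30 min break → 5 h 0 min
Fri: 10:42 AM–5:10 PM = 6 h 28 min; less 30 min break → 5 h 58 min
Sat: 6:11 AM–5:56 PM = 11 h 45 min; less 30 min break → 11 h 15 min
Sun: 5:30 AM–4:37 PM = 11 h 7 min; less 30 min break → 10 h 37 min
Total: 8 h 5 min + 8 h 9 min + 4 h 38 min + 5 h 0 min + 5 h 58 min + 11 h 15 min + 10 h 37 min = 53 h 42 min.

53 h 42 min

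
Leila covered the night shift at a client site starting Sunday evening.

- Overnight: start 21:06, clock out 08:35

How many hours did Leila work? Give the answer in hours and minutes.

11 h 29 min

Overnight: 21:06 → midnight = 2 h 54 min; midnight → 08:35 = 8 h 35 min; span 11 h 29 min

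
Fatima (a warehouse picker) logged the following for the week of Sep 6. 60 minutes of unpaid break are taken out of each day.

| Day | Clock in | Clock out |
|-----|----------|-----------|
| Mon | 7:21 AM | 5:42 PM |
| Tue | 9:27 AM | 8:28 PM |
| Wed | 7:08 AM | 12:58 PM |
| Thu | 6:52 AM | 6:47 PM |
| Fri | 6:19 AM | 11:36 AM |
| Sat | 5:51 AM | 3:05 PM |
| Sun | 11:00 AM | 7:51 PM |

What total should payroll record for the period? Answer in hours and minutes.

55 h 29 min

Mon: 7:21 AM–5:42 PM = 10 h 21 min; less 60 min break → 9 h 21 min
Tue: 9:27 AM–8:28 PM = 11 h 1 min; less 60 min break → 10 h 1 min
Wed: 7:08 AM–12:58 PM = 5 h 50 min; less 60 min break → 4 h 50 min
Thu: 6:52 AM–6:47 PM = 11 h 55 min; less 60 min break → 10 h 55 min
Fri: 6:19 AM–11:36 AM = 5 h 17 min; less 60 min break → 4 h 17 min
Sat: 5:51 AM–3:05 PM = 9 h 14 min; less 60 min break → 8 h 14 min
Sun: 11:00 AM–7:51 PM = 8 h 51 min; less 60 min break → 7 h 51 min
Total: 9 h 21 min + 10 h 1 min + 4 h 50 min + 10 h 55 min + 4 h 17 min + 8 h 14 min + 7 h 51 min = 55 h 29 min.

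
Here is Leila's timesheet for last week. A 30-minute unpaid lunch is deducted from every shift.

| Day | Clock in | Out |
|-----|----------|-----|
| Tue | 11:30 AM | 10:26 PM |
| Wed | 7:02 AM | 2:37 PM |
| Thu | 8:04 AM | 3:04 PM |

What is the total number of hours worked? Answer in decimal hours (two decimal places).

Tue: 11:30 AM–10:26 PM = 10 h 56 min; less 30 min break → 10 h 26 min
Wed: 7:02 AM–2:37 PM = 7 h 35 min; less 30 min break → 7 h 5 min
Thu: 8:04 AM–3:04 PM = 7 h 0 min; less 30 min break → 6 h 30 min
Total: 10 h 26 min + 7 h 5 min + 6 h 30 min = 24 h 1 min.

24.02 hours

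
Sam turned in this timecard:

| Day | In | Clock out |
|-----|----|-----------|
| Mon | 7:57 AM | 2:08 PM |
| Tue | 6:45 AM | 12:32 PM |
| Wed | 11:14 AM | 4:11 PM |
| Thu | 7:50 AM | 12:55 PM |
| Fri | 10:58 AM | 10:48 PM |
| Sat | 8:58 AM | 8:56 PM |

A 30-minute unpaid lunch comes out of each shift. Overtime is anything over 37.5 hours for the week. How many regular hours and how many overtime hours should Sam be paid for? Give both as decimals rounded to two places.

Mon: 7:57 AM–2:08 PM = 6 h 11 min; less 30 min break → 5 h 41 min
Tue: 6:45 AM–12:32 PM = 5 h 47 min; less 30 min break → 5 h 17 min
Wed: 11:14 AM–4:11 PM = 4 h 57 min; less 30 min break → 4 h 27 min
Thu: 7:50 AM–12:55 PM = 5 h 5 min; less 30 min break → 4 h 35 min
Fri: 10:58 AM–10:48 PM = 11 h 50 min; less 30 min break → 11 h 20 min
Sat: 8:58 AM–8:56 PM = 11 h 58 min; less 30 min break → 11 h 28 min
Total worked: 42 h 48 min = 42.80 h.
Threshold 37.5 h → overtime 5 h 18 min, regular 37 h 30 min.

Regular 37.50 hours, overtime 5.30 hours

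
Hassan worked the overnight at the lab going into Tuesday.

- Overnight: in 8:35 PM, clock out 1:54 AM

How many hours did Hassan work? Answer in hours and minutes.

5 h 19 min

Overnight: 8:35 PM → midnight = 3 h 25 min; midnight → 1:54 AM = 1 h 54 min; span 5 h 19 min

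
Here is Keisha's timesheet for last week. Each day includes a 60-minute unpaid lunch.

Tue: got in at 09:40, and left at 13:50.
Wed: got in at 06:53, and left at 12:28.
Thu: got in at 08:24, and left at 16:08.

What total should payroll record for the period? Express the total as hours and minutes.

14 h 29 min

Tue: 09:40–13:50 = 4 h 10 min; less 60 min break → 3 h 10 min
Wed: 06:53–12:28 = 5 h 35 min; less 60 min break → 4 h 35 min
Thu: 08:24–16:08 = 7 h 44 min; less 60 min break → 6 h 44 min
Total: 3 h 10 min + 4 h 35 min + 6 h 44 min = 14 h 29 min.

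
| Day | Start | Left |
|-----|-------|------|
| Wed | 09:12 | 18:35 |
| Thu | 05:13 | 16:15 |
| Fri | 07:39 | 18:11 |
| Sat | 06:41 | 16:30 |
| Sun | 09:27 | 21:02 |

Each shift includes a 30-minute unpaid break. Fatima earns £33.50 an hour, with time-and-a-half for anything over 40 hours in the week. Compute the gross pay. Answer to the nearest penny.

Wed: 09:12–18:35 = 9 h 23 min; less 30 min break → 8 h 53 min
Thu: 05:13–16:15 = 11 h 2 min; less 30 min break → 10 h 32 min
Fri: 07:39–18:11 = 10 h 32 min; less 30 min break → 10 h 2 min
Sat: 06:41–16:30 = 9 h 49 min; less 30 min break → 9 h 19 min
Sun: 09:27–21:02 = 11 h 35 min; less 30 min break → 11 h 5 min
Total worked: 49 h 51 min = 2991 min.
Regular 40 h 0 min = 2400 min at £33.50/h; overtime 9 h 51 min = 591 min at £50.25/h.
Pay = (2400 × £33.50 + 591 × £50.25) ÷ 60 = £1834.96.

£1834.96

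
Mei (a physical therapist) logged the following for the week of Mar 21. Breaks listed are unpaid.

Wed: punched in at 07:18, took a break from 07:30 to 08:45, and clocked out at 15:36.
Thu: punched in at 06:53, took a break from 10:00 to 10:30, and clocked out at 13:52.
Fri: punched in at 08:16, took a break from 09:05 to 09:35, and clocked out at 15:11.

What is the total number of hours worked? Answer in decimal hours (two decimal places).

19.95 hours

Wed: 07:18–15:36 = 8 h 18 min; less 75 min break → 7 h 3 min
Thu: 06:53–13:52 = 6 h 59 min; less 30 min break → 6 h 29 min
Fri: 08:16–15:11 = 6 h 55 min; less 30 min break → 6 h 25 min
Total: 7 h 3 min + 6 h 29 min + 6 h 25 min = 19 h 57 min.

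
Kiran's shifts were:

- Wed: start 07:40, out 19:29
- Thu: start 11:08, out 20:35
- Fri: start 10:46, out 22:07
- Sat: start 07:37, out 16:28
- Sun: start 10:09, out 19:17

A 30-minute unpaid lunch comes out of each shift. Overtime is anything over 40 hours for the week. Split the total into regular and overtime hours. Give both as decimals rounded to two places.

Wed: 07:40–19:29 = 11 h 49 min; less 30 min break → 11 h 19 min
Thu: 11:08–20:35 = 9 h 27 min; less 30 min break → 8 h 57 min
Fri: 10:46–22:07 = 11 h 21 min; less 30 min break → 10 h 51 min
Sat: 07:37–16:28 = 8 h 51 min; less 30 min break → 8 h 21 min
Sun: 10:09–19:17 = 9 h 8 min; less 30 min break → 8 h 38 min
Total worked: 48 h 6 min = 48.10 h.
Threshold 40 h → overtime 8 h 6 min, regular 40 h 0 min.

Regular 40.00 hours, overtime 8.10 hours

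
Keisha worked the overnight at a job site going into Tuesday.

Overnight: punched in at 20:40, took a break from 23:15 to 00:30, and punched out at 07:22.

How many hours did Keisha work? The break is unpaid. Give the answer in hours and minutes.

Overnight: 20:40 → midnight = 3 h 20 min; midnight → 07:22 = 7 h 22 min; span 10 h 42 min; less 75 min break → 9 h 27 min

9 h 27 min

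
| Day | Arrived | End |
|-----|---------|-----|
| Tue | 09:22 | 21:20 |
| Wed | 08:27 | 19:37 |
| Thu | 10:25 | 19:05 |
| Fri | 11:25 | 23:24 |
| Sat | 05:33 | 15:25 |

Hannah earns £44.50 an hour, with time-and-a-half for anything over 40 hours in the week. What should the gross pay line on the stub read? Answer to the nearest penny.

Tue: 09:22–21:20 = 11 h 58 min
Wed: 08:27–19:37 = 11 h 10 min
Thu: 10:25–19:05 = 8 h 40 min
Fri: 11:25–23:24 = 11 h 59 min
Sat: 05:33–15:25 = 9 h 52 min
Total worked: 53 h 39 min = 3219 min.
Regular 40 h 0 min = 2400 min at £44.50/h; overtime 13 h 39 min = 819 min at £66.75/h.
Pay = (2400 × £44.50 + 819 × £66.75) ÷ 60 = £2691.14.

£2691.14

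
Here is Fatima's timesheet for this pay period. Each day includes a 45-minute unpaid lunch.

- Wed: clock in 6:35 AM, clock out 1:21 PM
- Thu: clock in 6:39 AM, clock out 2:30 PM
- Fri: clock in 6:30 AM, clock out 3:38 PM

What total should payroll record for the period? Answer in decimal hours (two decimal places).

21.50 hours

Wed: 6:35 AM–1:21 PM = 6 h 46 min; less 45 min break → 6 h 1 min
Thu: 6:39 AM–2:30 PM = 7 h 51 min; less 45 min break → 7 h 6 min
Fri: 6:30 AM–3:38 PM = 9 h 8 min; less 45 min break → 8 h 23 min
Total: 6 h 1 min + 7 h 6 min + 8 h 23 min = 21 h 30 min.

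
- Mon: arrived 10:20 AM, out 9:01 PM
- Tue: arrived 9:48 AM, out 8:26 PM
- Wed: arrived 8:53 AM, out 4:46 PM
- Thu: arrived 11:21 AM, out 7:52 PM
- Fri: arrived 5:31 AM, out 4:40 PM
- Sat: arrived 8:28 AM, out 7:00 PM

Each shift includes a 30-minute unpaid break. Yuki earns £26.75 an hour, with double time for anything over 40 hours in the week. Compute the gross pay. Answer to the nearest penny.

£1947.40

Mon: 10:20 AM–9:01 PM = 10 h 41 min; less 30 min break → 10 h 11 min
Tue: 9:48 AM–8:26 PM = 10 h 38 min; less 30 min break → 10 h 8 min
Wed: 8:53 AM–4:46 PM = 7 h 53 min; less 30 min break → 7 h 23 min
Thu: 11:21 AM–7:52 PM = 8 h 31 min; less 30 min break → 8 h 1 min
Fri: 5:31 AM–4:40 PM = 11 h 9 min; less 30 min break → 10 h 39 min
Sat: 8:28 AM–7:00 PM = 10 h 32 min; less 30 min break → 10 h 2 min
Total worked: 56 h 24 min = 3384 min.
Regular 40 h 0 min = 2400 min at £26.75/h; overtime 16 h 24 min = 984 min at £53.50/h.
Pay = (2400 × £26.75 + 984 × £53.50) ÷ 60 = £1947.40.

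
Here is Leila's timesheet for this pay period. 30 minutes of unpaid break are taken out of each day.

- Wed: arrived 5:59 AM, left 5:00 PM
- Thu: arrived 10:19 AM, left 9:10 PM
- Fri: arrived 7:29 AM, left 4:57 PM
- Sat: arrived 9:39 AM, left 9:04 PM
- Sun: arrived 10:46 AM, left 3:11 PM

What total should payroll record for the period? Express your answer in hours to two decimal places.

44.67 hours

Wed: 5:59 AM–5:00 PM = 11 h 1 min; less 30 min break → 10 h 31 min
Thu: 10:19 AM–9:10 PM = 10 h 51 min; less 30 min break → 10 h 21 min
Fri: 7:29 AM–4:57 PM = 9 h 28 min; less 30 min break → 8 h 58 min
Sat: 9:39 AM–9:04 PM = 11 h 25 min; less 30 min break → 10 h 55 min
Sun: 10:46 AM–3:11 PM = 4 h 25 min; less 30 min break → 3 h 55 min
Total: 10 h 31 min + 10 h 21 min + 8 h 58 min + 10 h 55 min + 3 h 55 min = 44 h 40 min.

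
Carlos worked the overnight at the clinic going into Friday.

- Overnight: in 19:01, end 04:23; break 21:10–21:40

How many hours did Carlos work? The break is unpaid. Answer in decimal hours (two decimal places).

Overnight: 19:01 → midnight = 4 h 59 min; midnight → 04:23 = 4 h 23 min; span 9 h 22 min; less 30 min break → 8 h 52 min

8.87 hours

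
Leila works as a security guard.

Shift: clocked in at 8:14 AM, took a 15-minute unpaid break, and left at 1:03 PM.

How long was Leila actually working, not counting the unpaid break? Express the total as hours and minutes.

Shift: 8:14 AM–1:03 PM = 4 h 49 min; less 15 min break → 4 h 34 min

4 h 34 min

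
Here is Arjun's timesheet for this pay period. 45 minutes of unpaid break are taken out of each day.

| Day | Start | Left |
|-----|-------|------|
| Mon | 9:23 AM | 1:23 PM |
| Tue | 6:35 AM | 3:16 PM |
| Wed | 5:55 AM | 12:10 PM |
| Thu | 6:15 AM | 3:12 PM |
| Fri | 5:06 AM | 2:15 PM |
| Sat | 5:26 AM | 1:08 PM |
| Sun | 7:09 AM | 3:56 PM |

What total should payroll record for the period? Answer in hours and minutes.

Mon: 9:23 AM–1:23 PM = 4 h 0 min; less 45 min break → 3 h 15 min
Tue: 6:35 AM–3:16 PM = 8 h 41 min; less 45 min break → 7 h 56 min
Wed: 5:55 AM–12:10 PM = 6 h 15 min; less 45 min break → 5 h 30 min
Thu: 6:15 AM–3:12 PM = 8 h 57 min; less 45 min break → 8 h 12 min
Fri: 5:06 AM–2:15 PM = 9 h 9 min; less 45 min break → 8 h 24 min
Sat: 5:26 AM–1:08 PM = 7 h 42 min; less 45 min break → 6 h 57 min
Sun: 7:09 AM–3:56 PM = 8 h 47 min; less 45 min break → 8 h 2 min
Total: 3 h 15 min + 7 h 56 min + 5 h 30 min + 8 h 12 min + 8 h 24 min + 6 h 57 min + 8 h 2 min = 48 h 16 min.

48 h 16 min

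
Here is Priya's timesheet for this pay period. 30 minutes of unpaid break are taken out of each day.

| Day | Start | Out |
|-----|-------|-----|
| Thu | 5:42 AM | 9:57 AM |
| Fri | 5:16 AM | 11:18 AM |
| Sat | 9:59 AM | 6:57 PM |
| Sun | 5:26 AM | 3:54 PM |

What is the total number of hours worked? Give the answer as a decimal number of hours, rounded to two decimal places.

Thu: 5:42 AM–9:57 AM = 4 h 15 min; less 30 min break → 3 h 45 min
Fri: 5:16 AM–11:18 AM = 6 h 2 min; less 30 min break → 5 h 32 min
Sat: 9:59 AM–6:57 PM = 8 h 58 min; less 30 min break → 8 h 28 min
Sun: 5:26 AM–3:54 PM = 10 h 28 min; less 30 min break → 9 h 58 min
Total: 3 h 45 min + 5 h 32 min + 8 h 28 min + 9 h 58 min = 27 h 43 min.

27.72 hours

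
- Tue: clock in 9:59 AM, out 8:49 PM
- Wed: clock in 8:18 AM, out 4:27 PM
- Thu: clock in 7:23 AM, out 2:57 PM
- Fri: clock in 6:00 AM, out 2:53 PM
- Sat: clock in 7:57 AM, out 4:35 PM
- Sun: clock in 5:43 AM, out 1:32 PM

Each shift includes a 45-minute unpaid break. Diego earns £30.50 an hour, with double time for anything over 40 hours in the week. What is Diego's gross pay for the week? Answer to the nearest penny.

Tue: 9:59 AM–8:49 PM = 10 h 50 min; less 45 min break → 10 h 5 min
Wed: 8:18 AM–4:27 PM = 8 h 9 min; less 45 min break → 7 h 24 min
Thu: 7:23 AM–2:57 PM = 7 h 34 min; less 45 min break → 6 h 49 min
Fri: 6:00 AM–2:53 PM = 8 h 53 min; less 45 min break → 8 h 8 min
Sat: 7:57 AM–4:35 PM = 8 h 38 min; less 45 min break → 7 h 53 min
Sun: 5:43 AM–1:32 PM = 7 h 49 min; less 45 min break → 7 h 4 min
Total worked: 47 h 23 min = 2843 min.
Regular 40 h 0 min = 2400 min at £30.50/h; overtime 7 h 23 min = 443 min at £61.00/h.
Pay = (2400 × £30.50 + 443 × £61.00) ÷ 60 = £1670.38.

£1670.38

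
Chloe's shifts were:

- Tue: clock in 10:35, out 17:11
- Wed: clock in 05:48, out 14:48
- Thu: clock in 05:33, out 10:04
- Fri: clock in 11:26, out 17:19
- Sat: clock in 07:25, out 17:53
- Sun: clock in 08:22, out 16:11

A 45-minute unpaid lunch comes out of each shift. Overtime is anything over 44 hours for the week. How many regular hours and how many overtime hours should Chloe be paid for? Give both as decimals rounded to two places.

Regular 39.78 hours, overtime 0.00 hours

Tue: 10:35–17:11 = 6 h 36 min; less 45 min break → 5 h 51 min
Wed: 05:48–14:48 = 9 h 0 min; less 45 min break → 8 h 15 min
Thu: 05:33–10:04 = 4 h 31 min; less 45 min break → 3 h 46 min
Fri: 11:26–17:19 = 5 h 53 min; less 45 min break → 5 h 8 min
Sat: 07:25–17:53 = 10 h 28 min; less 45 min break → 9 h 43 min
Sun: 08:22–16:11 = 7 h 49 min; less 45 min break → 7 h 4 min
Total worked: 39 h 47 min = 39.78 h.
Threshold 44 h → overtime 0 h 0 min, regular 39 h 47 min.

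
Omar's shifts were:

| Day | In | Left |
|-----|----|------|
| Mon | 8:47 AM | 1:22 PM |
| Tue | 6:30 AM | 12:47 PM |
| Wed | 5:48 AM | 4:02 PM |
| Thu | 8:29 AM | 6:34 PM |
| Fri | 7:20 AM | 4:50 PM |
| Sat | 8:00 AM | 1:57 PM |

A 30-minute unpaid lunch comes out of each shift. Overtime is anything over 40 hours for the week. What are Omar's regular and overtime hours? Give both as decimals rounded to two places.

Mon: 8:47 AM–1:22 PM = 4 h 35 min; less 30 min break → 4 h 5 min
Tue: 6:30 AM–12:47 PM = 6 h 17 min; less 30 min break → 5 h 47 min
Wed: 5:48 AM–4:02 PM = 10 h 14 min; less 30 min break → 9 h 44 min
Thu: 8:29 AM–6:34 PM = 10 h 5 min; less 30 min break → 9 h 35 min
Fri: 7:20 AM–4:50 PM = 9 h 30 min; less 30 min break → 9 h 0 min
Sat: 8:00 AM–1:57 PM = 5 h 57 min; less 30 min break → 5 h 27 min
Total worked: 43 h 38 min = 43.63 h.
Threshold 40 h → overtime 3 h 38 min, regular 40 h 0 min.

Regular 40.00 hours, overtime 3.63 hours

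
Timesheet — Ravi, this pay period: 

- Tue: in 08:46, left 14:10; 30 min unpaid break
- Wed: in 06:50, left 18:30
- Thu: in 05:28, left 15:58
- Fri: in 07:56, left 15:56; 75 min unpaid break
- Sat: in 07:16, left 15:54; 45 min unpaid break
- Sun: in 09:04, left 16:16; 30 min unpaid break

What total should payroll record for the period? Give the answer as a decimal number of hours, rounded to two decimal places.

Tue: 08:46–14:10 = 5 h 24 min; less 30 min break → 4 h 54 min
Wed: 06:50–18:30 = 11 h 40 min
Thu: 05:28–15:58 = 10 h 30 min
Fri: 07:56–15:56 = 8 h 0 min; less 75 min break → 6 h 45 min
Sat: 07:16–15:54 = 8 h 38 min; less 45 min break → 7 h 53 min
Sun: 09:04–16:16 = 7 h 12 min; less 30 min break → 6 h 42 min
Total: 4 h 54 min + 11 h 40 min + 10 h 30 min + 6 h 45 min + 7 h 53 min + 6 h 42 min = 48 h 24 min.

48.40 hours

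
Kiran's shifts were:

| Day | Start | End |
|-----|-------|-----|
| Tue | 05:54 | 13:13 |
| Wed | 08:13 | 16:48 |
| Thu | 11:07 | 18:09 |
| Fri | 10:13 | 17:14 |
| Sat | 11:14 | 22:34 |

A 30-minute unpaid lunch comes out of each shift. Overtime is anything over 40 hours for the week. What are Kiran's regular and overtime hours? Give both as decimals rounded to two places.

Regular 38.78 hours, overtime 0.00 hours

Tue: 05:54–13:13 = 7 h 19 min; less 30 min break → 6 h 49 min
Wed: 08:13–16:48 = 8 h 35 min; less 30 min break → 8 h 5 min
Thu: 11:07–18:09 = 7 h 2 min; less 30 min break → 6 h 32 min
Fri: 10:13–17:14 = 7 h 1 min; less 30 min break → 6 h 31 min
Sat: 11:14–22:34 = 11 h 20 min; less 30 min break → 10 h 50 min
Total worked: 38 h 47 min = 38.78 h.
Threshold 40 h → overtime 0 h 0 min, regular 38 h 47 min.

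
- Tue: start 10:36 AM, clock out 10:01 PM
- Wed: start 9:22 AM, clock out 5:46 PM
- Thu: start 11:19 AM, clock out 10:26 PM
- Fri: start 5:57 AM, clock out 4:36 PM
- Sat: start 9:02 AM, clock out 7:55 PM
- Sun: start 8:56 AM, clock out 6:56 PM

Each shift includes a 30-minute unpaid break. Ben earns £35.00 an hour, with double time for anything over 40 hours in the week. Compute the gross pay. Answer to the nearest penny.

£2762.67

Tue: 10:36 AM–10:01 PM = 11 h 25 min; less 30 min break → 10 h 55 min
Wed: 9:22 AM–5:46 PM = 8 h 24 min; less 30 min break → 7 h 54 min
Thu: 11:19 AM–10:26 PM = 11 h 7 min; less 30 min break → 10 h 37 min
Fri: 5:57 AM–4:36 PM = 10 h 39 min; less 30 min break → 10 h 9 min
Sat: 9:02 AM–7:55 PM = 10 h 53 min; less 30 min break → 10 h 23 min
Sun: 8:56 AM–6:56 PM = 10 h 0 min; less 30 min break → 9 h 30 min
Total worked: 59 h 28 min = 3568 min.
Regular 40 h 0 min = 2400 min at £35.00/h; overtime 19 h 28 min = 1168 min at £70.00/h.
Pay = (2400 × £35.00 + 1168 × £70.00) ÷ 60 = £2762.67.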